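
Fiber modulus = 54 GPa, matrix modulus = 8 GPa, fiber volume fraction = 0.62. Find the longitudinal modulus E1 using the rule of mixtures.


E1 = Ef*Vf + Em*(1-Vf) = 54*0.62 + 8*0.38 = 36.52 GPa

36.52 GPa


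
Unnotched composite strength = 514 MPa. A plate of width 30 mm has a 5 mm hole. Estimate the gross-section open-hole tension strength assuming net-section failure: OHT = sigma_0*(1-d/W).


OHT = sigma_0*(1-d/W) = 514*(1-5/30) = 428.3 MPa

428.3 MPa


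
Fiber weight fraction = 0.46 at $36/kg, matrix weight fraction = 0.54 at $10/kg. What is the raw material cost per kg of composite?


Cost = cost_f*Wf + cost_m*Wm = 36*0.46 + 10*0.54 = $21.96/kg

$21.96/kg


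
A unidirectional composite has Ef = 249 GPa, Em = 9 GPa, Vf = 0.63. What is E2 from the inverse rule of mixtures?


1/E2 = Vf/Ef + (1-Vf)/Em = 0.63/249 + 0.37/9
E2 = 22.91 GPa

22.91 GPa


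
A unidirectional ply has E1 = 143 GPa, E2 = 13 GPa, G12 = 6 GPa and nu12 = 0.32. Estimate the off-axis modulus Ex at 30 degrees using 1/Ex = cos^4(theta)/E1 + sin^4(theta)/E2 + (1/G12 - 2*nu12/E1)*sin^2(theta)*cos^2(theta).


cos^4(30) = 0.5625, sin^4(30) = 0.0625, sin^2(30)*cos^2(30) = 0.1875
1/G12 - 2*nu12/E1 = 1/6 - 2*0.32/143 = 0.162191 GPa^-1
1/Ex = 0.5625/143 + 0.0625/13 + 0.162191*0.1875 = 0.0391521 GPa^-1
Ex = 25.54 GPa

25.54 GPa


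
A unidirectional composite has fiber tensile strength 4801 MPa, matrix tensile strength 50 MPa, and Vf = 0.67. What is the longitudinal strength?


sigma_1 = sigma_f*Vf + sigma_m*(1-Vf) = 4801*0.67 + 50*0.33 = 3233.2 MPa

3233.2 MPa


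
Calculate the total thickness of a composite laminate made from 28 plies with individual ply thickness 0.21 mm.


h = n * t_ply = 28 * 0.21 = 5.88 mm

5.88 mm


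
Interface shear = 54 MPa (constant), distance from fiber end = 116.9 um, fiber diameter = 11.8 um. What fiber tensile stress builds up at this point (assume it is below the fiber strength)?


Force balance: sigma_f * (pi*d^2/4) = tau * (pi*d) * x  ->  sigma_f = 4 * tau * x / d
sigma_f = 4 * 54 * 116.9 / 11.8 = 2139.9 MPa

2139.9 MPa


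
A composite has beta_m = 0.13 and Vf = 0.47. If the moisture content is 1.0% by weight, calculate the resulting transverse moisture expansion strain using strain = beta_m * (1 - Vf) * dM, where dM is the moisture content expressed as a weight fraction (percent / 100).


dM = 1.0/100 = 0.01
strain = beta_m * (1-Vf) * dM = 0.13 * 0.53 * 0.01 = 0.000689

0.000689


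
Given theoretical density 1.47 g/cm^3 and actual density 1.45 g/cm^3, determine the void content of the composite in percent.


Void% = (rho_theo - rho_actual)/rho_theo * 100 = (1.47 - 1.45)/1.47 * 100 = 1.36%

1.36%


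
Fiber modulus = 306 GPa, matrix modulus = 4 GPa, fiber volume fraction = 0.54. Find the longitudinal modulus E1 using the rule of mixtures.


E1 = Ef*Vf + Em*(1-Vf) = 306*0.54 + 4*0.46 = 167.08 GPa

167.08 GPa


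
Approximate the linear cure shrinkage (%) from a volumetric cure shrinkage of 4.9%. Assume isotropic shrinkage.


Linear shrinkage ≈ vol_shrink/3 = 4.9/3 = 1.633%

1.633%


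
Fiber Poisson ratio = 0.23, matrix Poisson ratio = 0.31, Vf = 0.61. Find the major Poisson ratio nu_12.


nu_12 = nu_f*Vf + nu_m*(1-Vf) = 0.23*0.61 + 0.31*0.39 = 0.2612

0.2612


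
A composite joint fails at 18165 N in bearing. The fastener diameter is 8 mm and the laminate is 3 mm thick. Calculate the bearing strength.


sigma_br = F/(d*h) = 18165/(8*3) = 756.9 MPa

756.9 MPa


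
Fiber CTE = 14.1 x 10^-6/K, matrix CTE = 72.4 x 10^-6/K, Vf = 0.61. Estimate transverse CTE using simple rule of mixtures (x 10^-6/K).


alpha_2 = alpha_f*Vf + alpha_m*(1-Vf) = 14.1*0.61 + 72.4*0.39 = 36.8 x 10^-6/K

36.8 x 10^-6/K


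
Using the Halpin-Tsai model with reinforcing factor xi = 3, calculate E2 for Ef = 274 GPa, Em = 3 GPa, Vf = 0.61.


eta = (Ef/Em - 1)/(Ef/Em + xi) = (91.3333 - 1)/(91.3333 + 3) = 0.9576
E2 = Em*(1+xi*eta*Vf)/(1-eta*Vf) = 19.86 GPa

19.86 GPa


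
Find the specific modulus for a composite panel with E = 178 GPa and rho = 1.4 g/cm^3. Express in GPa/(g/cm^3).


Specific stiffness = E/rho = 178/1.4 = 127.1 GPa/(g/cm^3)

127.1 GPa/(g/cm^3)


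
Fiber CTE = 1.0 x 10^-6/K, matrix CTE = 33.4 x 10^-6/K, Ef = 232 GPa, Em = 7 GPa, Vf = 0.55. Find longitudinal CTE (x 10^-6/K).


E1 = Ef*Vf + Em*(1-Vf) = 130.75
alpha_1 = (alpha_f*Ef*Vf + alpha_m*Em*(1-Vf))/E1 = 1.78 x 10^-6/K

1.78 x 10^-6/K


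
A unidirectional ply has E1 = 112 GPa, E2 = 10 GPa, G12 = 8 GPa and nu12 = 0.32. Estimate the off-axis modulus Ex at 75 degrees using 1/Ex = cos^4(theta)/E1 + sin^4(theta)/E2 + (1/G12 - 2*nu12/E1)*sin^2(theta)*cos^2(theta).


cos^4(75) = 0.004487, sin^4(75) = 0.870513, sin^2(75)*cos^2(75) = 0.0625
1/G12 - 2*nu12/E1 = 1/8 - 2*0.32/112 = 0.119286 GPa^-1
1/Ex = 0.004487/112 + 0.870513/10 + 0.119286*0.0625 = 0.0945467 GPa^-1
Ex = 10.58 GPa

10.58 GPa


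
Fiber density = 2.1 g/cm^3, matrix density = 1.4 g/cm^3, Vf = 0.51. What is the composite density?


rho_c = rho_f*Vf + rho_m*(1-Vf) = 2.1*0.51 + 1.4*0.49 = 1.757 g/cm^3

1.757 g/cm^3


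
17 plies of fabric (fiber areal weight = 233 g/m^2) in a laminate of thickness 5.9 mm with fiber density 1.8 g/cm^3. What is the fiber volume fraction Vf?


Vf = n * FAW / (rho_f * h * 1000) = 17 * 233 / (1.8 * 5.9 * 1000) = 0.373

0.373


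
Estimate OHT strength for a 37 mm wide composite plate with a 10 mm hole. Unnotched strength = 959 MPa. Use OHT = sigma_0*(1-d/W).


OHT = sigma_0*(1-d/W) = 959*(1-10/37) = 699.8 MPa

699.8 MPa


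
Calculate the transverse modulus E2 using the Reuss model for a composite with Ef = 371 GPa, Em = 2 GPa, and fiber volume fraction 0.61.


1/E2 = Vf/Ef + (1-Vf)/Em = 0.61/371 + 0.39/2
E2 = 5.09 GPa

5.09 GPa


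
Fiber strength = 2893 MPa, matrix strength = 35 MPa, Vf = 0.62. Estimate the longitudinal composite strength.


sigma_1 = sigma_f*Vf + sigma_m*(1-Vf) = 2893*0.62 + 35*0.38 = 1807.0 MPa

1807.0 MPa


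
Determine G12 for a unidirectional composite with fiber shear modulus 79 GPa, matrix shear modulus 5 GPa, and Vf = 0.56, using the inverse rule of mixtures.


1/G12 = Vf/Gf + (1-Vf)/Gm = 0.56/79 + 0.44/5
G12 = 10.52 GPa

10.52 GPa


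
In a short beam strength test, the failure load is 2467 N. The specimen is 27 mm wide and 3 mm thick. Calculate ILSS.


ILSS = 3F/(4bh) = 3*2467/(4*27*3) = 22.84 MPa

22.84 MPa


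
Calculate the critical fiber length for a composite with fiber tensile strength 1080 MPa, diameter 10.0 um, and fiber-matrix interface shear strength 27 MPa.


Lc = sigma_f * d / (2 * tau_i) = 1080 * 10.0 / (2 * 27) = 200.0 um

200.0 um


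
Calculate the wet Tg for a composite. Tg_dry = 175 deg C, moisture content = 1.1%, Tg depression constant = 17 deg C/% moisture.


Tg_wet = Tg_dry - k*moisture = 175 - 17*1.1 = 156.3 deg C

156.3 deg C


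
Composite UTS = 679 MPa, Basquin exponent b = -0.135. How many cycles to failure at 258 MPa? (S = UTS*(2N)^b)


N = 0.5 * (S/UTS)^(1/b) = 0.5 * (258/679)^(1/-0.135) = 648.5351 cycles

648.5351 cycles


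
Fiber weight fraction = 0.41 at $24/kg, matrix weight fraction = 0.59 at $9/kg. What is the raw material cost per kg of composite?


Cost = cost_f*Wf + cost_m*Wm = 24*0.41 + 9*0.59 = $15.15/kg

$15.15/kg


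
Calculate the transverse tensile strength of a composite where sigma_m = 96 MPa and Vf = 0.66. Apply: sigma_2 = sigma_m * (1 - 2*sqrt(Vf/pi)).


factor = 1 - 2*sqrt(0.66/pi) = 0.0833
sigma_2 = 96 * 0.0833 = 8.0 MPa

8.0 MPa


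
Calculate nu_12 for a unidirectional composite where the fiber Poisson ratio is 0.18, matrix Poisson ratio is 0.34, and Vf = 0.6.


nu_12 = nu_f*Vf + nu_m*(1-Vf) = 0.18*0.6 + 0.34*0.4 = 0.244

0.244


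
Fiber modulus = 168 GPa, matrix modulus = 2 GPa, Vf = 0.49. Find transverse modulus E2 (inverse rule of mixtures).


1/E2 = Vf/Ef + (1-Vf)/Em = 0.49/168 + 0.51/2
E2 = 3.88 GPa

3.88 GPa


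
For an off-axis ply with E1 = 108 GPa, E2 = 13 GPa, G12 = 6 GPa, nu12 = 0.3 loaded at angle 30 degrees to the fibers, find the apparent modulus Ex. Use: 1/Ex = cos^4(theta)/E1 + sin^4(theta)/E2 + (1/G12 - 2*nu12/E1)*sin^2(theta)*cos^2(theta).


cos^4(30) = 0.5625, sin^4(30) = 0.0625, sin^2(30)*cos^2(30) = 0.1875
1/G12 - 2*nu12/E1 = 1/6 - 2*0.3/108 = 0.161111 GPa^-1
1/Ex = 0.5625/108 + 0.0625/13 + 0.161111*0.1875 = 0.0402244 GPa^-1
Ex = 24.86 GPa

24.86 GPa


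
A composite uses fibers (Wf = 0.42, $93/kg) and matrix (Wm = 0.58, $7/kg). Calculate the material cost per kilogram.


Cost = cost_f*Wf + cost_m*Wm = 93*0.42 + 7*0.58 = $43.12/kg

$43.12/kg


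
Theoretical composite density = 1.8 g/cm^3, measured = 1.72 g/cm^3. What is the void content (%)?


Void% = (rho_theo - rho_actual)/rho_theo * 100 = (1.8 - 1.72)/1.8 * 100 = 4.44%

4.44%


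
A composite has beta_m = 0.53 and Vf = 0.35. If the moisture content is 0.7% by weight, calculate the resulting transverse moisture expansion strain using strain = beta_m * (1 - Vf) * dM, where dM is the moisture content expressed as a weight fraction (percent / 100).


dM = 0.7/100 = 0.007
strain = beta_m * (1-Vf) * dM = 0.53 * 0.65 * 0.007 = 0.0024115

0.0024115


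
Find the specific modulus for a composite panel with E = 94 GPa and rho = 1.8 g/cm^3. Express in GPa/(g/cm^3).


Specific stiffness = E/rho = 94/1.8 = 52.2 GPa/(g/cm^3)

52.2 GPa/(g/cm^3)


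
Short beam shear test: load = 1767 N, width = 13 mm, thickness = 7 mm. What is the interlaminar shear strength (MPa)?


ILSS = 3F/(4bh) = 3*1767/(4*13*7) = 14.56 MPa

14.56 MPa


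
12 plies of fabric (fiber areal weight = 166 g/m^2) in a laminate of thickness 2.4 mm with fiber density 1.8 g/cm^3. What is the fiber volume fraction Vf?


Vf = n * FAW / (rho_f * h * 1000) = 12 * 166 / (1.8 * 2.4 * 1000) = 0.4611

0.4611


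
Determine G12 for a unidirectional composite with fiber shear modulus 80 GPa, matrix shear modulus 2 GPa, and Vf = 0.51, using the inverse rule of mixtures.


1/G12 = Vf/Gf + (1-Vf)/Gm = 0.51/80 + 0.49/2
G12 = 3.98 GPa

3.98 GPa


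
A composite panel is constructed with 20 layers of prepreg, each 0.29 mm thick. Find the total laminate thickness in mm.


h = n * t_ply = 20 * 0.29 = 5.8 mm

5.8 mm


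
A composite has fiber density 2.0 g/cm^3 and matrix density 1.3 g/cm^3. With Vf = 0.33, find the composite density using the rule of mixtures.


rho_c = rho_f*Vf + rho_m*(1-Vf) = 2.0*0.33 + 1.3*0.67 = 1.531 g/cm^3

1.531 g/cm^3


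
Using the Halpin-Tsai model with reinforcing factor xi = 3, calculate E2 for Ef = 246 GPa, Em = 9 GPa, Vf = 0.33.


eta = (Ef/Em - 1)/(Ef/Em + xi) = (27.3333 - 1)/(27.3333 + 3) = 0.8681
E2 = Em*(1+xi*eta*Vf)/(1-eta*Vf) = 23.45 GPa

23.45 GPa


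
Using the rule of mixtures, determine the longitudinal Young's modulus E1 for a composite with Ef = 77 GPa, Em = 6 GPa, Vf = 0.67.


E1 = Ef*Vf + Em*(1-Vf) = 77*0.67 + 6*0.33 = 53.57 GPa

53.57 GPa


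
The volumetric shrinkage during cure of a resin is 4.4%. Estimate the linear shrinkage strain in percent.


Linear shrinkage ≈ vol_shrink/3 = 4.4/3 = 1.467%

1.467%


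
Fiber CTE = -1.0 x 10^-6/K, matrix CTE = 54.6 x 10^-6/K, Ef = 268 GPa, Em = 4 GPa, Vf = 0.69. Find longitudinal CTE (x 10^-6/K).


E1 = Ef*Vf + Em*(1-Vf) = 186.16
alpha_1 = (alpha_f*Ef*Vf + alpha_m*Em*(1-Vf))/E1 = -0.63 x 10^-6/K

-0.63 x 10^-6/K


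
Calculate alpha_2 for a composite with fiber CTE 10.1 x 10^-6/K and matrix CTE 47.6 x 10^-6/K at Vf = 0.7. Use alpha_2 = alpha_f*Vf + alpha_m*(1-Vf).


alpha_2 = alpha_f*Vf + alpha_m*(1-Vf) = 10.1*0.7 + 47.6*0.3 = 21.4 x 10^-6/K

21.4 x 10^-6/K


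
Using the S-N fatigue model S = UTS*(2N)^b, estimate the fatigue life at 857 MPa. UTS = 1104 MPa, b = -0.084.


N = 0.5 * (S/UTS)^(1/b) = 0.5 * (857/1104)^(1/-0.084) = 10.1942 cycles

10.1942 cycles


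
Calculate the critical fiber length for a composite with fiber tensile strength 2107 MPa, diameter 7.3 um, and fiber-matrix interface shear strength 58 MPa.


Lc = sigma_f * d / (2 * tau_i) = 2107 * 7.3 / (2 * 58) = 132.6 um

132.6 um


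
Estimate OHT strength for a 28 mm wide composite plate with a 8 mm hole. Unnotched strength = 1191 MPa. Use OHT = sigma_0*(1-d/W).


OHT = sigma_0*(1-d/W) = 1191*(1-8/28) = 850.7 MPa

850.7 MPa


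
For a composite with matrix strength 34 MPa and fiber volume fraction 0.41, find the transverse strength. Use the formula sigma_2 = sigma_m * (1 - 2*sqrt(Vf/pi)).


factor = 1 - 2*sqrt(0.41/pi) = 0.2775
sigma_2 = 34 * 0.2775 = 9.43 MPa

9.43 MPa


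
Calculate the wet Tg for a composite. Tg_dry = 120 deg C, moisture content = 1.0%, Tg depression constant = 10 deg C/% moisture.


Tg_wet = Tg_dry - k*moisture = 120 - 10*1.0 = 110.0 deg C

110.0 deg C


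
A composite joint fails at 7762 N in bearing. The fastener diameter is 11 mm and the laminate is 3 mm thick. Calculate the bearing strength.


sigma_br = F/(d*h) = 7762/(11*3) = 235.2 MPa

235.2 MPa


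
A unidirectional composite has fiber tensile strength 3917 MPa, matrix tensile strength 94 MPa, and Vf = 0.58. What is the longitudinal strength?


sigma_1 = sigma_f*Vf + sigma_m*(1-Vf) = 3917*0.58 + 94*0.42 = 2311.3 MPa

2311.3 MPa


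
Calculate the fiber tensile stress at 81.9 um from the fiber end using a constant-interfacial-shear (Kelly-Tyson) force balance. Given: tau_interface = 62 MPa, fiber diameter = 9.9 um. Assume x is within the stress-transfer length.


Force balance: sigma_f * (pi*d^2/4) = tau * (pi*d) * x  ->  sigma_f = 4 * tau * x / d
sigma_f = 4 * 62 * 81.9 / 9.9 = 2051.6 MPa

2051.6 MPa


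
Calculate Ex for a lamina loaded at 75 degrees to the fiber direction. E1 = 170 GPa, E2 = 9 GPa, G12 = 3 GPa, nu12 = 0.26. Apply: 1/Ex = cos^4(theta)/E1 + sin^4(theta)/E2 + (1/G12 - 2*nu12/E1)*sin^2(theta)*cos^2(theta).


cos^4(75) = 0.004487, sin^4(75) = 0.870513, sin^2(75)*cos^2(75) = 0.0625
1/G12 - 2*nu12/E1 = 1/3 - 2*0.26/170 = 0.330275 GPa^-1
1/Ex = 0.004487/170 + 0.870513/9 + 0.330275*0.0625 = 0.1173922 GPa^-1
Ex = 8.52 GPa

8.52 GPa


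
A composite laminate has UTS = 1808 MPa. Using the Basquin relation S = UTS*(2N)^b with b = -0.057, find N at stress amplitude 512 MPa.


N = 0.5 * (S/UTS)^(1/b) = 0.5 * (512/1808)^(1/-0.057) = 2.0500e+09 cycles

2.0500e+09 cycles


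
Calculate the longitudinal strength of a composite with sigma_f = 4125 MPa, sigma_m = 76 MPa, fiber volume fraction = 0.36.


sigma_1 = sigma_f*Vf + sigma_m*(1-Vf) = 4125*0.36 + 76*0.64 = 1533.6 MPa

1533.6 MPa


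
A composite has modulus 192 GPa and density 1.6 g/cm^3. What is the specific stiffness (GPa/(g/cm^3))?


Specific stiffness = E/rho = 192/1.6 = 120.0 GPa/(g/cm^3)

120.0 GPa/(g/cm^3)


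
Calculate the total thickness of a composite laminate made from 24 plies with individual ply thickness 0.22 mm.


h = n * t_ply = 24 * 0.22 = 5.28 mm

5.28 mm


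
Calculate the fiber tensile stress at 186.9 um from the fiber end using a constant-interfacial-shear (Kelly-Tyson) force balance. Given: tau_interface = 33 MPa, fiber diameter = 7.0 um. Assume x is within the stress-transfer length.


Force balance: sigma_f * (pi*d^2/4) = tau * (pi*d) * x  ->  sigma_f = 4 * tau * x / d
sigma_f = 4 * 33 * 186.9 / 7.0 = 3524.4 MPa

3524.4 MPa


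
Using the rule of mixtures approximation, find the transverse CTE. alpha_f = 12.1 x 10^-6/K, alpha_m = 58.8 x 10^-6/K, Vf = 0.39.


alpha_2 = alpha_f*Vf + alpha_m*(1-Vf) = 12.1*0.39 + 58.8*0.61 = 40.6 x 10^-6/K

40.6 x 10^-6/K


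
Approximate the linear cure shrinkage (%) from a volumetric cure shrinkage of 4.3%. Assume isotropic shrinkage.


Linear shrinkage ≈ vol_shrink/3 = 4.3/3 = 1.433%

1.433%


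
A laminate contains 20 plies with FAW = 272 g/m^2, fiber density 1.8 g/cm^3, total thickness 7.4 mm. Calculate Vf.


Vf = n * FAW / (rho_f * h * 1000) = 20 * 272 / (1.8 * 7.4 * 1000) = 0.4084

0.4084


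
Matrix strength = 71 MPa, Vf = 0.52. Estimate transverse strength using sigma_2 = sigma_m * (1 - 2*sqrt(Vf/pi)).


factor = 1 - 2*sqrt(0.52/pi) = 0.1863
sigma_2 = 71 * 0.1863 = 13.23 MPa

13.23 MPa


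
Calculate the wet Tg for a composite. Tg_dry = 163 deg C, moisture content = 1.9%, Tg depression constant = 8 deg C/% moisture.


Tg_wet = Tg_dry - k*moisture = 163 - 8*1.9 = 147.8 deg C

147.8 deg C


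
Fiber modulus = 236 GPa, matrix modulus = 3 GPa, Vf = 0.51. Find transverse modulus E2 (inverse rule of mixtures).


1/E2 = Vf/Ef + (1-Vf)/Em = 0.51/236 + 0.49/3
E2 = 6.04 GPa

6.04 GPa


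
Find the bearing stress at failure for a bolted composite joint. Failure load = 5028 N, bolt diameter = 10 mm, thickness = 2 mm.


sigma_br = F/(d*h) = 5028/(10*2) = 251.4 MPa

251.4 MPa


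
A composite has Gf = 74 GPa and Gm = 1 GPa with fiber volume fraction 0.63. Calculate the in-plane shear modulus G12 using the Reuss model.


1/G12 = Vf/Gf + (1-Vf)/Gm = 0.63/74 + 0.37/1
G12 = 2.64 GPa

2.64 GPa


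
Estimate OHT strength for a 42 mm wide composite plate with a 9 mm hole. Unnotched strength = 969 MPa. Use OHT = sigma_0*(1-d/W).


OHT = sigma_0*(1-d/W) = 969*(1-9/42) = 761.4 MPa

761.4 MPa


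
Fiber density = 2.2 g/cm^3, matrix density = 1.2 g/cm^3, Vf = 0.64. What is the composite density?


rho_c = rho_f*Vf + rho_m*(1-Vf) = 2.2*0.64 + 1.2*0.36 = 1.84 g/cm^3

1.84 g/cm^3


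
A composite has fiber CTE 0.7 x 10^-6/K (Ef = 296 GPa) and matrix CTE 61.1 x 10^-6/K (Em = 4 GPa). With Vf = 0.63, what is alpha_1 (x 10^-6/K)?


E1 = Ef*Vf + Em*(1-Vf) = 187.96
alpha_1 = (alpha_f*Ef*Vf + alpha_m*Em*(1-Vf))/E1 = 1.18 x 10^-6/K

1.18 x 10^-6/K


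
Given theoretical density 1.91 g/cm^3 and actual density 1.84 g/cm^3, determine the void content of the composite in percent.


Void% = (rho_theo - rho_actual)/rho_theo * 100 = (1.91 - 1.84)/1.91 * 100 = 3.66%

3.66%


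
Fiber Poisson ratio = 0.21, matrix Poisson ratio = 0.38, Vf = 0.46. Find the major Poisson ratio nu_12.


nu_12 = nu_f*Vf + nu_m*(1-Vf) = 0.21*0.46 + 0.38*0.54 = 0.3018

0.3018


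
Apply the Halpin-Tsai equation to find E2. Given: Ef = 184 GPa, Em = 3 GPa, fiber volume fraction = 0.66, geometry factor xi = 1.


eta = (Ef/Em - 1)/(Ef/Em + xi) = (61.3333 - 1)/(61.3333 + 1) = 0.9679
E2 = Em*(1+xi*eta*Vf)/(1-eta*Vf) = 13.61 GPa

13.61 GPa


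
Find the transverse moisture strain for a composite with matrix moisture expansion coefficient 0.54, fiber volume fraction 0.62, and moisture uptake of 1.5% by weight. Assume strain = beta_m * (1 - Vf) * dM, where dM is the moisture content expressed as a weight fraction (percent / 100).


dM = 1.5/100 = 0.015
strain = beta_m * (1-Vf) * dM = 0.54 * 0.38 * 0.015 = 0.003078

0.003078


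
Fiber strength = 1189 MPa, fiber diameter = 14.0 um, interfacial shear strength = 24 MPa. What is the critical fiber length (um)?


Lc = sigma_f * d / (2 * tau_i) = 1189 * 14.0 / (2 * 24) = 346.8 um

346.8 um


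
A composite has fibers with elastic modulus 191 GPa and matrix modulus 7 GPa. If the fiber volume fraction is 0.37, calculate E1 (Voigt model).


E1 = Ef*Vf + Em*(1-Vf) = 191*0.37 + 7*0.63 = 75.08 GPa

75.08 GPa


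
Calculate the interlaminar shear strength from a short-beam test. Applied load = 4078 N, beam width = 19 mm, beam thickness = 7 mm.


ILSS = 3F/(4bh) = 3*4078/(4*19*7) = 23.0 MPa

23.0 MPa


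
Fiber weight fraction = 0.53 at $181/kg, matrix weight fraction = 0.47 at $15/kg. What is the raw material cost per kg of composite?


Cost = cost_f*Wf + cost_m*Wm = 181*0.53 + 15*0.47 = $102.98/kg

$102.98/kg


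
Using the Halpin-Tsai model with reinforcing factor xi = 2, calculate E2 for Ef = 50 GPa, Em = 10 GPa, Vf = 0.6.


eta = (Ef/Em - 1)/(Ef/Em + xi) = (5.0 - 1)/(5.0 + 2) = 0.5714
E2 = Em*(1+xi*eta*Vf)/(1-eta*Vf) = 25.65 GPa

25.65 GPa


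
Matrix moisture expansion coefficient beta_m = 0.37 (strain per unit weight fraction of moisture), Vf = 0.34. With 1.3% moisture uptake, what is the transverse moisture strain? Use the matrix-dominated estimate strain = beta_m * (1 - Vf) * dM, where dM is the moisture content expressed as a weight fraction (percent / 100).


dM = 1.3/100 = 0.013
strain = beta_m * (1-Vf) * dM = 0.37 * 0.66 * 0.013 = 0.0031746

0.0031746


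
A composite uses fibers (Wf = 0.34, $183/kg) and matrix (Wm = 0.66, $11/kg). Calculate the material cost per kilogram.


Cost = cost_f*Wf + cost_m*Wm = 183*0.34 + 11*0.66 = $69.48/kg

$69.48/kg


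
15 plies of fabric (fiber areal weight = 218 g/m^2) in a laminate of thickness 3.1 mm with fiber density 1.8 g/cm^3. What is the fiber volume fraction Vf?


Vf = n * FAW / (rho_f * h * 1000) = 15 * 218 / (1.8 * 3.1 * 1000) = 0.586

0.586


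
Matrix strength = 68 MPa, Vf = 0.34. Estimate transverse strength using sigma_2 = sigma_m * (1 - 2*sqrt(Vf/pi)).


factor = 1 - 2*sqrt(0.34/pi) = 0.342
sigma_2 = 68 * 0.342 = 23.26 MPa

23.26 MPa


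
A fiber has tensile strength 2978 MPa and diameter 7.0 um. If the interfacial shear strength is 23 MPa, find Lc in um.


Lc = sigma_f * d / (2 * tau_i) = 2978 * 7.0 / (2 * 23) = 453.2 um

453.2 um


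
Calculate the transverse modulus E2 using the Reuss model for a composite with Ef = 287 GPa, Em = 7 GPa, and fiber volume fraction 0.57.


1/E2 = Vf/Ef + (1-Vf)/Em = 0.57/287 + 0.43/7
E2 = 15.77 GPa

15.77 GPa


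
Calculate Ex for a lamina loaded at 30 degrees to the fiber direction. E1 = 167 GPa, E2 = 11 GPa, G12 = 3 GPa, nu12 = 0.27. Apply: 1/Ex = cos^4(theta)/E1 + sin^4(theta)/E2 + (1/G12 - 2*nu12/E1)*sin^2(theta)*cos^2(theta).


cos^4(30) = 0.5625, sin^4(30) = 0.0625, sin^2(30)*cos^2(30) = 0.1875
1/G12 - 2*nu12/E1 = 1/3 - 2*0.27/167 = 0.3301 GPa^-1
1/Ex = 0.5625/167 + 0.0625/11 + 0.3301*0.1875 = 0.0709438 GPa^-1
Ex = 14.1 GPa

14.1 GPa


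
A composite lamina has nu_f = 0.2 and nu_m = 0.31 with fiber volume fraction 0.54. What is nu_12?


nu_12 = nu_f*Vf + nu_m*(1-Vf) = 0.2*0.54 + 0.31*0.46 = 0.2506

0.2506


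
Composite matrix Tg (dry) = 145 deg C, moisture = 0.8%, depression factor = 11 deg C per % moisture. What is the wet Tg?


Tg_wet = Tg_dry - k*moisture = 145 - 11*0.8 = 136.2 deg C

136.2 deg C


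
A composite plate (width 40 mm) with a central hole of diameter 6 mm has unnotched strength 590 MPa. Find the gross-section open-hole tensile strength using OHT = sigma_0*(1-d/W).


OHT = sigma_0*(1-d/W) = 590*(1-6/40) = 501.5 MPa

501.5 MPa


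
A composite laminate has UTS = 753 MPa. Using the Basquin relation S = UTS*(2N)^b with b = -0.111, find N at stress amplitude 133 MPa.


N = 0.5 * (S/UTS)^(1/b) = 0.5 * (133/753)^(1/-0.111) = 3.0356e+06 cycles

3.0356e+06 cycles


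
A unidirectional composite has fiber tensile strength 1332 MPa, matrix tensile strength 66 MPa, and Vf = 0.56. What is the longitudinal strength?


sigma_1 = sigma_f*Vf + sigma_m*(1-Vf) = 1332*0.56 + 66*0.44 = 775.0 MPa

775.0 MPa


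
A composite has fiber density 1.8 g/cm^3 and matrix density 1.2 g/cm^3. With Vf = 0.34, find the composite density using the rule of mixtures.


rho_c = rho_f*Vf + rho_m*(1-Vf) = 1.8*0.34 + 1.2*0.66 = 1.404 g/cm^3

1.404 g/cm^3


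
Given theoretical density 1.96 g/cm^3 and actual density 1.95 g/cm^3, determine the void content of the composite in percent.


Void% = (rho_theo - rho_actual)/rho_theo * 100 = (1.96 - 1.95)/1.96 * 100 = 0.51%

0.51%


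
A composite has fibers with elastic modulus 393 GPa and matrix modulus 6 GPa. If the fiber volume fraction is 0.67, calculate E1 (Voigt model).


E1 = Ef*Vf + Em*(1-Vf) = 393*0.67 + 6*0.33 = 265.29 GPa

265.29 GPa


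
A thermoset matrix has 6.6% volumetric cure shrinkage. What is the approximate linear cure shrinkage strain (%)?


Linear shrinkage ≈ vol_shrink/3 = 6.6/3 = 2.2%

2.2%


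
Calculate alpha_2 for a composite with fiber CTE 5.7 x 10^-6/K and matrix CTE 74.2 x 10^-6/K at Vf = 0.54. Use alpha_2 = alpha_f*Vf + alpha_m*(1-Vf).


alpha_2 = alpha_f*Vf + alpha_m*(1-Vf) = 5.7*0.54 + 74.2*0.46 = 37.2 x 10^-6/K

37.2 x 10^-6/K


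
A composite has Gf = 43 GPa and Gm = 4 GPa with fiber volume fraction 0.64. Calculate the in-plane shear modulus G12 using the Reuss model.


1/G12 = Vf/Gf + (1-Vf)/Gm = 0.64/43 + 0.36/4
G12 = 9.53 GPa

9.53 GPa


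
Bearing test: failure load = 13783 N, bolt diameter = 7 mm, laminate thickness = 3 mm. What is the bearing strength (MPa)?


sigma_br = F/(d*h) = 13783/(7*3) = 656.3 MPa

656.3 MPa


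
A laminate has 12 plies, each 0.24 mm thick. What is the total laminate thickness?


h = n * t_ply = 12 * 0.24 = 2.88 mm

2.88 mm


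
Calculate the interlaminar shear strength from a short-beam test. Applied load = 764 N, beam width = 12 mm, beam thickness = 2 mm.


ILSS = 3F/(4bh) = 3*764/(4*12*2) = 23.88 MPa

23.88 MPa


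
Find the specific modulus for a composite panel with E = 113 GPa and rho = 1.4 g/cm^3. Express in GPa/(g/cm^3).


Specific stiffness = E/rho = 113/1.4 = 80.7 GPa/(g/cm^3)

80.7 GPa/(g/cm^3)


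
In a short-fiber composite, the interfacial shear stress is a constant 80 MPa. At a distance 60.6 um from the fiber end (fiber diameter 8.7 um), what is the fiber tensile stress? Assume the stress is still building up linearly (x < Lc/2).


Force balance: sigma_f * (pi*d^2/4) = tau * (pi*d) * x  ->  sigma_f = 4 * tau * x / d
sigma_f = 4 * 80 * 60.6 / 8.7 = 2229.0 MPa

2229.0 MPa


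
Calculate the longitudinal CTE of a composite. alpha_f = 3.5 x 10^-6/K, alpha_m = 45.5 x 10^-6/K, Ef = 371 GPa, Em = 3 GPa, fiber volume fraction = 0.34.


E1 = Ef*Vf + Em*(1-Vf) = 128.12
alpha_1 = (alpha_f*Ef*Vf + alpha_m*Em*(1-Vf))/E1 = 4.15 x 10^-6/K

4.15 x 10^-6/K


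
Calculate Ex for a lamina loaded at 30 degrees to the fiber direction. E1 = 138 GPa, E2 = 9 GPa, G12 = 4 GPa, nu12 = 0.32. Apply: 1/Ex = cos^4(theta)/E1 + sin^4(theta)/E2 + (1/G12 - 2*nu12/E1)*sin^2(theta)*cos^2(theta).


cos^4(30) = 0.5625, sin^4(30) = 0.0625, sin^2(30)*cos^2(30) = 0.1875
1/G12 - 2*nu12/E1 = 1/4 - 2*0.32/138 = 0.245362 GPa^-1
1/Ex = 0.5625/138 + 0.0625/9 + 0.245362*0.1875 = 0.057026 GPa^-1
Ex = 17.54 GPa

17.54 GPa


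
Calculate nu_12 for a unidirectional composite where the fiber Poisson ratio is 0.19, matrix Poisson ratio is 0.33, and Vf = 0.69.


nu_12 = nu_f*Vf + nu_m*(1-Vf) = 0.19*0.69 + 0.33*0.31 = 0.2334

0.2334


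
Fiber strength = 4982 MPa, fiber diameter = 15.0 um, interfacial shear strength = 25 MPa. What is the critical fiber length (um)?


Lc = sigma_f * d / (2 * tau_i) = 4982 * 15.0 / (2 * 25) = 1494.6 um

1494.6 um


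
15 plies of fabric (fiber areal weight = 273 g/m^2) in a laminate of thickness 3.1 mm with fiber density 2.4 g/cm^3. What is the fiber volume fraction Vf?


Vf = n * FAW / (rho_f * h * 1000) = 15 * 273 / (2.4 * 3.1 * 1000) = 0.5504

0.5504


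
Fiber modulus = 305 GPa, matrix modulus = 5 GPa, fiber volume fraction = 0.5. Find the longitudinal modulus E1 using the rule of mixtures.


E1 = Ef*Vf + Em*(1-Vf) = 305*0.5 + 5*0.5 = 155.0 GPa

155.0 GPa


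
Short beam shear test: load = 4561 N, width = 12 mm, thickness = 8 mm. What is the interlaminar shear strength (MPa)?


ILSS = 3F/(4bh) = 3*4561/(4*12*8) = 35.63 MPa

35.63 MPa


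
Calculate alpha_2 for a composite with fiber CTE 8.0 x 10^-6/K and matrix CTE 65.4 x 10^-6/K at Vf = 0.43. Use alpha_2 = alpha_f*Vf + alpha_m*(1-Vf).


alpha_2 = alpha_f*Vf + alpha_m*(1-Vf) = 8.0*0.43 + 65.4*0.57 = 40.7 x 10^-6/K

40.7 x 10^-6/K


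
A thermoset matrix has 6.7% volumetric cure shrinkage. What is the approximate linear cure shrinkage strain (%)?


Linear shrinkage ≈ vol_shrink/3 = 6.7/3 = 2.233%

2.233%


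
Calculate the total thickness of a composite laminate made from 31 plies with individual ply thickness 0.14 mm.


h = n * t_ply = 31 * 0.14 = 4.34 mm

4.34 mm


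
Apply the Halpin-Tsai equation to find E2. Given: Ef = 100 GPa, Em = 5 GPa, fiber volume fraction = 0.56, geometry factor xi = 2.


eta = (Ef/Em - 1)/(Ef/Em + xi) = (20.0 - 1)/(20.0 + 2) = 0.8636
E2 = Em*(1+xi*eta*Vf)/(1-eta*Vf) = 19.05 GPa

19.05 GPa


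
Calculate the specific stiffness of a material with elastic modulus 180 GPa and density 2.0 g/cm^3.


Specific stiffness = E/rho = 180/2.0 = 90.0 GPa/(g/cm^3)

90.0 GPa/(g/cm^3)


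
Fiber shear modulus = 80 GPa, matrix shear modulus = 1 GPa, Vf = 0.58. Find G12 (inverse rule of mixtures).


1/G12 = Vf/Gf + (1-Vf)/Gm = 0.58/80 + 0.42/1
G12 = 2.34 GPa

2.34 GPa


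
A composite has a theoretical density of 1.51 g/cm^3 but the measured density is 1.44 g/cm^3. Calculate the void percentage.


Void% = (rho_theo - rho_actual)/rho_theo * 100 = (1.51 - 1.44)/1.51 * 100 = 4.64%

4.64%


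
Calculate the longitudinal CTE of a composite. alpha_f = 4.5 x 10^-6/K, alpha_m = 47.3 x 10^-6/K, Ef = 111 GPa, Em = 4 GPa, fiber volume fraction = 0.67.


E1 = Ef*Vf + Em*(1-Vf) = 75.69
alpha_1 = (alpha_f*Ef*Vf + alpha_m*Em*(1-Vf))/E1 = 5.25 x 10^-6/K

5.25 x 10^-6/K


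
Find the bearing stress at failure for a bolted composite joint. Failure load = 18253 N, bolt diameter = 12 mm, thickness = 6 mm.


sigma_br = F/(d*h) = 18253/(12*6) = 253.5 MPa

253.5 MPa


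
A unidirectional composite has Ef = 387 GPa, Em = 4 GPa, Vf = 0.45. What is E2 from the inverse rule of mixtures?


1/E2 = Vf/Ef + (1-Vf)/Em = 0.45/387 + 0.55/4
E2 = 7.21 GPa

7.21 GPa


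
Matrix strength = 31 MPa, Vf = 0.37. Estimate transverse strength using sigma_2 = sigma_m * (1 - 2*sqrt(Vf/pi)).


factor = 1 - 2*sqrt(0.37/pi) = 0.3136
sigma_2 = 31 * 0.3136 = 9.72 MPa

9.72 MPa


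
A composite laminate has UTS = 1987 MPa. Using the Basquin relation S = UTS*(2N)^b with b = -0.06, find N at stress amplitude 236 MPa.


N = 0.5 * (S/UTS)^(1/b) = 0.5 * (236/1987)^(1/-0.06) = 1.3195e+15 cycles

1.3195e+15 cycles


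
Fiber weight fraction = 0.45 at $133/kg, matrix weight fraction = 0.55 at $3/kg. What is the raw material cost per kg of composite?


Cost = cost_f*Wf + cost_m*Wm = 133*0.45 + 3*0.55 = $61.5/kg

$61.5/kg


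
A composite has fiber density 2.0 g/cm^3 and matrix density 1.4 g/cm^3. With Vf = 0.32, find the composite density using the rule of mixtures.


rho_c = rho_f*Vf + rho_m*(1-Vf) = 2.0*0.32 + 1.4*0.68 = 1.592 g/cm^3

1.592 g/cm^3


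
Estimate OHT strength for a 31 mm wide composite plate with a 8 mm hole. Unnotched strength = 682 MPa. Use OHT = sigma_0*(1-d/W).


OHT = sigma_0*(1-d/W) = 682*(1-8/31) = 506.0 MPa

506.0 MPa


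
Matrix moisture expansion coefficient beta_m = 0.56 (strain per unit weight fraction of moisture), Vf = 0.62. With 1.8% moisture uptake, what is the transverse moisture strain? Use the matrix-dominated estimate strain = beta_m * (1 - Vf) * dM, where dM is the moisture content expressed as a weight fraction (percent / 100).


dM = 1.8/100 = 0.018
strain = beta_m * (1-Vf) * dM = 0.56 * 0.38 * 0.018 = 0.0038304

0.0038304


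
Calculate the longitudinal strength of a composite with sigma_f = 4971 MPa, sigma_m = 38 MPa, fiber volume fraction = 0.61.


sigma_1 = sigma_f*Vf + sigma_m*(1-Vf) = 4971*0.61 + 38*0.39 = 3047.1 MPa

3047.1 MPa


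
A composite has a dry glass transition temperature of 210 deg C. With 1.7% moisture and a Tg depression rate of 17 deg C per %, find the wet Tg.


Tg_wet = Tg_dry - k*moisture = 210 - 17*1.7 = 181.1 deg C

181.1 deg C


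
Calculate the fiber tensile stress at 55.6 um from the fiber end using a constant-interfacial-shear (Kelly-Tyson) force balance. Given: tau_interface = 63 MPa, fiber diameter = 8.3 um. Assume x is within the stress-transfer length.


Force balance: sigma_f * (pi*d^2/4) = tau * (pi*d) * x  ->  sigma_f = 4 * tau * x / d
sigma_f = 4 * 63 * 55.6 / 8.3 = 1688.1 MPa

1688.1 MPa


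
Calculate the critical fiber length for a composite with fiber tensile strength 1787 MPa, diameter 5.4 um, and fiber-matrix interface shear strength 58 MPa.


Lc = sigma_f * d / (2 * tau_i) = 1787 * 5.4 / (2 * 58) = 83.2 um

83.2 um


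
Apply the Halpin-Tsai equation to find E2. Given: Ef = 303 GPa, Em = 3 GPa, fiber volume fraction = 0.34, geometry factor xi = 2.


eta = (Ef/Em - 1)/(Ef/Em + xi) = (101.0 - 1)/(101.0 + 2) = 0.9709
E2 = Em*(1+xi*eta*Vf)/(1-eta*Vf) = 7.43 GPa

7.43 GPa


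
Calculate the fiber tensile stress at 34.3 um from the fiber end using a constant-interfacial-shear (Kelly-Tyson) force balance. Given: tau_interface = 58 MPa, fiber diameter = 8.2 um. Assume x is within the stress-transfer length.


Force balance: sigma_f * (pi*d^2/4) = tau * (pi*d) * x  ->  sigma_f = 4 * tau * x / d
sigma_f = 4 * 58 * 34.3 / 8.2 = 970.4 MPa

970.4 MPa


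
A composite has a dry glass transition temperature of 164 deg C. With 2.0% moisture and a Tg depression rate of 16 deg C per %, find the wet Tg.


Tg_wet = Tg_dry - k*moisture = 164 - 16*2.0 = 132.0 deg C

132.0 deg C


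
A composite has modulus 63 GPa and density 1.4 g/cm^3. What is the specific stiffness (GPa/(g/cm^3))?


Specific stiffness = E/rho = 63/1.4 = 45.0 GPa/(g/cm^3)

45.0 GPa/(g/cm^3)


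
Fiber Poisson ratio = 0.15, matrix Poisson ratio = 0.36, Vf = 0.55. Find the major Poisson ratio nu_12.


nu_12 = nu_f*Vf + nu_m*(1-Vf) = 0.15*0.55 + 0.36*0.45 = 0.2445

0.2445


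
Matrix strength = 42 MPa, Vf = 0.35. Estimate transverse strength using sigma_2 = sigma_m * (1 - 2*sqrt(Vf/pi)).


factor = 1 - 2*sqrt(0.35/pi) = 0.3324
sigma_2 = 42 * 0.3324 = 13.96 MPa

13.96 MPa


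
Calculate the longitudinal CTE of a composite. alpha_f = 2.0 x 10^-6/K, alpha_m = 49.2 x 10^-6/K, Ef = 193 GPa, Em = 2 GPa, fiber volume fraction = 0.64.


E1 = Ef*Vf + Em*(1-Vf) = 124.24
alpha_1 = (alpha_f*Ef*Vf + alpha_m*Em*(1-Vf))/E1 = 2.27 x 10^-6/K

2.27 x 10^-6/K


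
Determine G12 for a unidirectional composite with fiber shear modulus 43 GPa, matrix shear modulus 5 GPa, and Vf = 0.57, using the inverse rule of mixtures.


1/G12 = Vf/Gf + (1-Vf)/Gm = 0.57/43 + 0.43/5
G12 = 10.07 GPa

10.07 GPa


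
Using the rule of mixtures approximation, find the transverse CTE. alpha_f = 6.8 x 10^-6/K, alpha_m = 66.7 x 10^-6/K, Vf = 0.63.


alpha_2 = alpha_f*Vf + alpha_m*(1-Vf) = 6.8*0.63 + 66.7*0.37 = 29.0 x 10^-6/K

29.0 x 10^-6/K


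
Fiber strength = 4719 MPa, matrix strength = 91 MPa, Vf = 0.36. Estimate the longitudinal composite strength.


sigma_1 = sigma_f*Vf + sigma_m*(1-Vf) = 4719*0.36 + 91*0.64 = 1757.1 MPa

1757.1 MPa


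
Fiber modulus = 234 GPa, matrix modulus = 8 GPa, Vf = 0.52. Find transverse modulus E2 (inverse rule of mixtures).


1/E2 = Vf/Ef + (1-Vf)/Em = 0.52/234 + 0.48/8
E2 = 16.07 GPa

16.07 GPa


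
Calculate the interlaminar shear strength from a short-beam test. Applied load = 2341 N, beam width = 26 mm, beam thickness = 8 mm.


ILSS = 3F/(4bh) = 3*2341/(4*26*8) = 8.44 MPa

8.44 MPa


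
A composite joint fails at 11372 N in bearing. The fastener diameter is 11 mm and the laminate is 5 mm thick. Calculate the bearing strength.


sigma_br = F/(d*h) = 11372/(11*5) = 206.8 MPa

206.8 MPa


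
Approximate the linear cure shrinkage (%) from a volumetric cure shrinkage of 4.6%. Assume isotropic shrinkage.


Linear shrinkage ≈ vol_shrink/3 = 4.6/3 = 1.533%

1.533%


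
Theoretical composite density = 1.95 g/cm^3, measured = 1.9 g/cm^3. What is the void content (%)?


Void% = (rho_theo - rho_actual)/rho_theo * 100 = (1.95 - 1.9)/1.95 * 100 = 2.56%

2.56%


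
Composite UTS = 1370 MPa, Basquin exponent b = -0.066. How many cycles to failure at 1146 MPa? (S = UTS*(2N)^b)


N = 0.5 * (S/UTS)^(1/b) = 0.5 * (1146/1370)^(1/-0.066) = 7.4775 cycles

7.4775 cycles


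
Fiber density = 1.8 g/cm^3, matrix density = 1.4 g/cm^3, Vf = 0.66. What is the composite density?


rho_c = rho_f*Vf + rho_m*(1-Vf) = 1.8*0.66 + 1.4*0.34 = 1.664 g/cm^3

1.664 g/cm^3


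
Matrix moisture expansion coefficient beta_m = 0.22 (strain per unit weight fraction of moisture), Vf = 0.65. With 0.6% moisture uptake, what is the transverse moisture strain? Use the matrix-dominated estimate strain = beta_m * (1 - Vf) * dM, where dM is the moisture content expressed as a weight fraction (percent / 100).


dM = 0.6/100 = 0.006
strain = beta_m * (1-Vf) * dM = 0.22 * 0.35 * 0.006 = 0.000462

0.000462


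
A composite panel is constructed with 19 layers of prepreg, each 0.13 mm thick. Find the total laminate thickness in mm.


h = n * t_ply = 19 * 0.13 = 2.47 mm

2.47 mm


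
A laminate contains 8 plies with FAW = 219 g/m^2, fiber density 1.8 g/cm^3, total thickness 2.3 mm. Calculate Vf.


Vf = n * FAW / (rho_f * h * 1000) = 8 * 219 / (1.8 * 2.3 * 1000) = 0.4232

0.4232


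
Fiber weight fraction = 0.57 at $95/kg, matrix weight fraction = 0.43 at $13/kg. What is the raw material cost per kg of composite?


Cost = cost_f*Wf + cost_m*Wm = 95*0.57 + 13*0.43 = $59.74/kg

$59.74/kg


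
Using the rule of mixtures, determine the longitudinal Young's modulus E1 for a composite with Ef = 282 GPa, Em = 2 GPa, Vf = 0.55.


E1 = Ef*Vf + Em*(1-Vf) = 282*0.55 + 2*0.45 = 156.0 GPa

156.0 GPa


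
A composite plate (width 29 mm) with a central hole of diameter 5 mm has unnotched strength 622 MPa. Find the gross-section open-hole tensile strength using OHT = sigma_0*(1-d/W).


OHT = sigma_0*(1-d/W) = 622*(1-5/29) = 514.8 MPa

514.8 MPa


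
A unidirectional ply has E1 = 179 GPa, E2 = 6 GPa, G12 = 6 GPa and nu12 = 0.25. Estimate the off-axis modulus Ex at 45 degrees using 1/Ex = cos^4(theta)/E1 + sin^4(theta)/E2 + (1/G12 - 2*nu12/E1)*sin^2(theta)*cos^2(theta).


cos^4(45) = 0.25, sin^4(45) = 0.25, sin^2(45)*cos^2(45) = 0.25
1/G12 - 2*nu12/E1 = 1/6 - 2*0.25/179 = 0.163873 GPa^-1
1/Ex = 0.25/179 + 0.25/6 + 0.163873*0.25 = 0.0840317 GPa^-1
Ex = 11.9 GPa

11.9 GPa


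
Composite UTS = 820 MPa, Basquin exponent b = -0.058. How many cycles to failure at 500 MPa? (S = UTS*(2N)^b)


N = 0.5 * (S/UTS)^(1/b) = 0.5 * (500/820)^(1/-0.058) = 2530.3132 cycles

2530.3132 cycles


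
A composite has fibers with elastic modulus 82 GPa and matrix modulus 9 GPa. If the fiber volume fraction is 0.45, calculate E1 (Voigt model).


E1 = Ef*Vf + Em*(1-Vf) = 82*0.45 + 9*0.55 = 41.85 GPa

41.85 GPa


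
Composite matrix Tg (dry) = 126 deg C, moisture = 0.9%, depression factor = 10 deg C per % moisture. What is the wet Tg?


Tg_wet = Tg_dry - k*moisture = 126 - 10*0.9 = 117.0 deg C

117.0 deg C


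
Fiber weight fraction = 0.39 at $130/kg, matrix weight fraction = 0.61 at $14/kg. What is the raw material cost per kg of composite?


Cost = cost_f*Wf + cost_m*Wm = 130*0.39 + 14*0.61 = $59.24/kg

$59.24/kg


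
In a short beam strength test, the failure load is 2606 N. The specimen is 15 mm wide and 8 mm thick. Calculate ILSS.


ILSS = 3F/(4bh) = 3*2606/(4*15*8) = 16.29 MPa

16.29 MPa


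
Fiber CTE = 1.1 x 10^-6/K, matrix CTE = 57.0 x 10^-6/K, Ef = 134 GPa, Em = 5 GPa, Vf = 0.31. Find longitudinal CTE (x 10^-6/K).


E1 = Ef*Vf + Em*(1-Vf) = 44.99
alpha_1 = (alpha_f*Ef*Vf + alpha_m*Em*(1-Vf))/E1 = 5.39 x 10^-6/K

5.39 x 10^-6/K


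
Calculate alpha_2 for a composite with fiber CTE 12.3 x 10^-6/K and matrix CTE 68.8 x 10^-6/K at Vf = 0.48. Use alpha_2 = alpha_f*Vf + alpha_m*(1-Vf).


alpha_2 = alpha_f*Vf + alpha_m*(1-Vf) = 12.3*0.48 + 68.8*0.52 = 41.7 x 10^-6/K

41.7 x 10^-6/K


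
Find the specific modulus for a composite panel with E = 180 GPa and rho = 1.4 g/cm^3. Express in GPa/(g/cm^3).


Specific stiffness = E/rho = 180/1.4 = 128.6 GPa/(g/cm^3)

128.6 GPa/(g/cm^3)


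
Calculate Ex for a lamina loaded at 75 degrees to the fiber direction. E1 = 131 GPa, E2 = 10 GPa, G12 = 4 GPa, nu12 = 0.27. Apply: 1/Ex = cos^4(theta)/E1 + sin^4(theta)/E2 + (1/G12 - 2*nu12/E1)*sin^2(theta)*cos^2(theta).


cos^4(75) = 0.004487, sin^4(75) = 0.870513, sin^2(75)*cos^2(75) = 0.0625
1/G12 - 2*nu12/E1 = 1/4 - 2*0.27/131 = 0.245878 GPa^-1
1/Ex = 0.004487/131 + 0.870513/10 + 0.245878*0.0625 = 0.1024529 GPa^-1
Ex = 9.76 GPa

9.76 GPa
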